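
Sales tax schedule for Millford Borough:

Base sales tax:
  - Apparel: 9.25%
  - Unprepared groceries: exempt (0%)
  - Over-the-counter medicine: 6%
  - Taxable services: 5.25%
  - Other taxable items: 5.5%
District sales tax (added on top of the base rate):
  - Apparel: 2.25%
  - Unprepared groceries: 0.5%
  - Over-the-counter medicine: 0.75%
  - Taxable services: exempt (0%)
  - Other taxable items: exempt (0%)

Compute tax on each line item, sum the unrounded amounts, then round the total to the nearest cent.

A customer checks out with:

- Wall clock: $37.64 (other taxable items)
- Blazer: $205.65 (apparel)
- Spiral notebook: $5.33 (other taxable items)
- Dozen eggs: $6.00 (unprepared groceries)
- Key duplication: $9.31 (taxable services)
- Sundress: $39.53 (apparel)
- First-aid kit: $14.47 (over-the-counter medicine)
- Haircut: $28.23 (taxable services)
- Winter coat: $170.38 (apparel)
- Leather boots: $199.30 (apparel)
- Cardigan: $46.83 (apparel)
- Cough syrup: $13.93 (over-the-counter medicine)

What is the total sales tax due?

$82.38

Wall clock $37.64: other taxable items → 5.5% + 0% district = 5.5% → $2.0702
Blazer $205.65: apparel → 9.25% + 2.25% district = 11.5% → $23.64975
Spiral notebook $5.33: other taxable items → 5.5% + 0% district = 5.5% → $0.29315
Dozen eggs $6.00: unprepared groceries → 0% + 0.5% district = 0.5% → $0.03
Key duplication $9.31: taxable services → 5.25% + 0% district = 5.25% → $0.488775
Sundress $39.53: apparel → 9.25% + 2.25% district = 11.5% → $4.54595
First-aid kit $14.47: over-the-counter medicine → 6% + 0.75% district = 6.75% → $0.976725
Haircut $28.23: taxable services → 5.25% + 0% district = 5.25% → $1.482075
Winter coat $170.38: apparel → 9.25% + 2.25% district = 11.5% → $19.5937
Leather boots $199.30: apparel → 9.25% + 2.25% district = 11.5% → $22.9195
Cardigan $46.83: apparel → 9.25% + 2.25% district = 11.5% → $5.38545
Cough syrup $13.93: over-the-counter medicine → 6% + 0.75% district = 6.75% → $0.940275
Unrounded tax sum = $82.37555 → $82.38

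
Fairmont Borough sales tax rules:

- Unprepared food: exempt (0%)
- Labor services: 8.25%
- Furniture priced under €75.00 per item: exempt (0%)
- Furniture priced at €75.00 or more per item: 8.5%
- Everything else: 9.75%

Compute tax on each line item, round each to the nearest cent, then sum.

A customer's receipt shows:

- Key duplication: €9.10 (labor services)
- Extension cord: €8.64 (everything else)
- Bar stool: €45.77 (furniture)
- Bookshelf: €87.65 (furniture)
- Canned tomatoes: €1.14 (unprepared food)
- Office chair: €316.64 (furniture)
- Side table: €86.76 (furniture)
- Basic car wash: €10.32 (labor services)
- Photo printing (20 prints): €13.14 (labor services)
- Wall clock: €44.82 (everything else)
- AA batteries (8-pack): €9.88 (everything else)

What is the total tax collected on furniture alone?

Bar stool €45.77: furniture, under €75.00 → 0% → €0.00
Bookshelf €87.65: furniture, €75.00 or more → 8.5% → €7.45
Office chair €316.64: furniture, €75.00 or more → 8.5% → €26.91
Side table €86.76: furniture, €75.00 or more → 8.5% → €7.37
Tax on furniture = €0.00 + €7.45 + €26.91 + €7.37 = €41.73

€41.73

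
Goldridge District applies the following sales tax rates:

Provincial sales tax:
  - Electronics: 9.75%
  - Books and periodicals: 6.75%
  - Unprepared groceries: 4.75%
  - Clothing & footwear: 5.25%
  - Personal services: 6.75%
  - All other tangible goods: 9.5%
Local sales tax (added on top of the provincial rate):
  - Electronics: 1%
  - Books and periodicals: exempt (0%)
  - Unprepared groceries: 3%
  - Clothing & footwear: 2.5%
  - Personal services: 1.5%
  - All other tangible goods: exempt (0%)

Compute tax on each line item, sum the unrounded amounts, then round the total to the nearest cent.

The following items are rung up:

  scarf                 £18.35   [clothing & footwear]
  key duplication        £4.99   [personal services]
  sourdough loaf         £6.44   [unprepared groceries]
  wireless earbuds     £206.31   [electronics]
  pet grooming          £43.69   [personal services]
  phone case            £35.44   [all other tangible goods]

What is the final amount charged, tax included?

Scarf £18.35: clothing & footwear → 5.25% + 2.5% local = 7.75% → £1.422125
Key duplication £4.99: personal services → 6.75% + 1.5% local = 8.25% → £0.411675
Sourdough loaf £6.44: unprepared groceries → 4.75% + 3% local = 7.75% → £0.4991
Wireless earbuds £206.31: electronics → 9.75% + 1% local = 10.75% → £22.178325
Pet grooming £43.69: personal services → 6.75% + 1.5% local = 8.25% → £3.604425
Phone case £35.44: all other tangible goods → 9.5% + 0% local = 9.5% → £3.3668
Subtotal = £315.22; unrounded tax = £31.48245 → £31.48; total due = £346.70

£346.70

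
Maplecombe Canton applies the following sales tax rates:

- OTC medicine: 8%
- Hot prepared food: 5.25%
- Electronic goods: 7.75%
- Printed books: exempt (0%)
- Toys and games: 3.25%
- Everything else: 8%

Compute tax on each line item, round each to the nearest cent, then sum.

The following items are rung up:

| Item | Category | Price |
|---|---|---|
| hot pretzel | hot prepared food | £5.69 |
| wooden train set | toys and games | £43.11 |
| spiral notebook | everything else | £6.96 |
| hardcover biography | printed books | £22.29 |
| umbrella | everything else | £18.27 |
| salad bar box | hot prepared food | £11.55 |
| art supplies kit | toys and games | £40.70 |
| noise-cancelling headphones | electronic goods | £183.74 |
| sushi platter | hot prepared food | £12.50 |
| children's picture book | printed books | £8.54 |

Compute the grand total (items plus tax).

£373.90

Hot pretzel £5.69: hot prepared food → 5.25% → £0.30
Wooden train set £43.11: toys and games → 3.25% → £1.40
Spiral notebook £6.96: everything else → 8% → £0.56
Hardcover biography £22.29: printed books → 0% → £0.00
Umbrella £18.27: everything else → 8% → £1.46
Salad bar box £11.55: hot prepared food → 5.25% → £0.61
Art supplies kit £40.70: toys and games → 3.25% → £1.32
Noise-cancelling headphones £183.74: electronic goods → 7.75% → £14.24
Sushi platter £12.50: hot prepared food → 5.25% → £0.66
Children's picture book £8.54: printed books → 0% → £0.00
Subtotal = £353.35; tax = £20.55; total due = £373.90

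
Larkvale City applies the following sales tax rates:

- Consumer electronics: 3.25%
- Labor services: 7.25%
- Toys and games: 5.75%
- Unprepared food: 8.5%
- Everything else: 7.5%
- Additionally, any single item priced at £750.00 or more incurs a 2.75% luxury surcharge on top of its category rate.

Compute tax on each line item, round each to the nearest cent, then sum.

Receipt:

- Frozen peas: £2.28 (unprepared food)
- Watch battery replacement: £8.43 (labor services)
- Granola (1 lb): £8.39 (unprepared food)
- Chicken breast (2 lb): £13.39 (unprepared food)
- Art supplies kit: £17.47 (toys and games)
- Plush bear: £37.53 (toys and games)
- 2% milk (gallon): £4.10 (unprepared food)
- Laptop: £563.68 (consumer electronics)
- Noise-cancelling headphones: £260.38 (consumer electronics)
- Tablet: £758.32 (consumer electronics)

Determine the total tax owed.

£78.44

Frozen peas £2.28: unprepared food → 8.5% → £0.19
Watch battery replacement £8.43: labor services → 7.25% → £0.61
Granola (1 lb) £8.39: unprepared food → 8.5% → £0.71
Chicken breast (2 lb) £13.39: unprepared food → 8.5% → £1.14
Art supplies kit £17.47: toys and games → 5.75% → £1.00
Plush bear £37.53: toys and games → 5.75% → £2.16
2% milk (gallon) £4.10: unprepared food → 8.5% → £0.35
Laptop £563.68: consumer electronics → 3.25% → £18.32
Noise-cancelling headphones £260.38: consumer electronics → 3.25% → £8.46
Tablet £758.32: consumer electronics → 3.25% + 2.75% surcharge = 6% → £45.50
Total tax = £0.19 + £0.61 + £0.71 + £1.14 + £1.00 + £2.16 + £0.35 + £18.32 + £8.46 + £45.50 = £78.44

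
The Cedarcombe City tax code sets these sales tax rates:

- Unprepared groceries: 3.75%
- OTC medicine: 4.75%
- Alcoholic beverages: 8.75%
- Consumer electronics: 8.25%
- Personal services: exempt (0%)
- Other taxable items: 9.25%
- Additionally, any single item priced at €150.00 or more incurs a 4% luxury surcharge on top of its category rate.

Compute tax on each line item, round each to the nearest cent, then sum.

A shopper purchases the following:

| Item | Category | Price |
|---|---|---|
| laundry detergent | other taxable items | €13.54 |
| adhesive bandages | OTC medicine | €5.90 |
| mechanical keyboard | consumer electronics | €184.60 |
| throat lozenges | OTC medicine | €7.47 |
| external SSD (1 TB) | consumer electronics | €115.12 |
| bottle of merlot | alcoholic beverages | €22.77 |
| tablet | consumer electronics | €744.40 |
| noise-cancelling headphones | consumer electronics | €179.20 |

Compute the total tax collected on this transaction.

Laundry detergent €13.54: other taxable items → 9.25% → €1.25
Adhesive bandages €5.90: OTC medicine → 4.75% → €0.28
Mechanical keyboard €184.60: consumer electronics → 8.25% + 4% surcharge = 12.25% → €22.61
Throat lozenges €7.47: OTC medicine → 4.75% → €0.35
External SSD (1 TB) €115.12: consumer electronics → 8.25% → €9.50
Bottle of merlot €22.77: alcoholic beverages → 8.75% → €1.99
Tablet €744.40: consumer electronics → 8.25% + 4% surcharge = 12.25% → €91.19
Noise-cancelling headphones €179.20: consumer electronics → 8.25% + 4% surcharge = 12.25% → €21.95
Total tax = €1.25 + €0.28 + €22.61 + €0.35 + €9.50 + €1.99 + €91.19 + €21.95 = €149.12

€149.12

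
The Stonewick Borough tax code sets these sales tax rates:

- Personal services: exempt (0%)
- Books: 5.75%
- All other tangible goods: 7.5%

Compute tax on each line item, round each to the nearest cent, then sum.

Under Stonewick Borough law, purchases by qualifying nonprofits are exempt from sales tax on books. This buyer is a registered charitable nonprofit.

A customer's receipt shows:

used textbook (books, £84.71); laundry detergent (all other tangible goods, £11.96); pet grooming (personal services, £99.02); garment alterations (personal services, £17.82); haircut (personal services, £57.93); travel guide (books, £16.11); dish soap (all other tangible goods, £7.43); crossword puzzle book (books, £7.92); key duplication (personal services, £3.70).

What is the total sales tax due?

£1.46

Used textbook £84.71: books, buyer-exempt → 0% → £0.00
Laundry detergent £11.96: all other tangible goods → 7.5% → £0.90
Pet grooming £99.02: personal services → 0% → £0.00
Garment alterations £17.82: personal services → 0% → £0.00
Haircut £57.93: personal services → 0% → £0.00
Travel guide £16.11: books, buyer-exempt → 0% → £0.00
Dish soap £7.43: all other tangible goods → 7.5% → £0.56
Crossword puzzle book £7.92: books, buyer-exempt → 0% → £0.00
Key duplication £3.70: personal services → 0% → £0.00
Total tax = £0.90 + £0.56 = £1.46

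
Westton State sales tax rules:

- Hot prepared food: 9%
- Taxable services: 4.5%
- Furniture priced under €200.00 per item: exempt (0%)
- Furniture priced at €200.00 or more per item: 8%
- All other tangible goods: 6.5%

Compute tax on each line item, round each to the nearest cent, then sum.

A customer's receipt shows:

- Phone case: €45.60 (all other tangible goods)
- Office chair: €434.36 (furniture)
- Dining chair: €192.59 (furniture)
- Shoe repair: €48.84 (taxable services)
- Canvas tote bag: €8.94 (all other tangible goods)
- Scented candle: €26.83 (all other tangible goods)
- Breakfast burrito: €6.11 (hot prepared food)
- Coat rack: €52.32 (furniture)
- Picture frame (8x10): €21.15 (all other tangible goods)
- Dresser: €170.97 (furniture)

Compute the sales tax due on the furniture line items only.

Office chair €434.36: furniture, €200.00 or more → 8% → €34.75
Dining chair €192.59: furniture, under €200.00 → 0% → €0.00
Coat rack €52.32: furniture, under €200.00 → 0% → €0.00
Dresser €170.97: furniture, under €200.00 → 0% → €0.00
Tax on furniture = €34.75 + €0.00 + €0.00 + €0.00 = €34.75

€34.75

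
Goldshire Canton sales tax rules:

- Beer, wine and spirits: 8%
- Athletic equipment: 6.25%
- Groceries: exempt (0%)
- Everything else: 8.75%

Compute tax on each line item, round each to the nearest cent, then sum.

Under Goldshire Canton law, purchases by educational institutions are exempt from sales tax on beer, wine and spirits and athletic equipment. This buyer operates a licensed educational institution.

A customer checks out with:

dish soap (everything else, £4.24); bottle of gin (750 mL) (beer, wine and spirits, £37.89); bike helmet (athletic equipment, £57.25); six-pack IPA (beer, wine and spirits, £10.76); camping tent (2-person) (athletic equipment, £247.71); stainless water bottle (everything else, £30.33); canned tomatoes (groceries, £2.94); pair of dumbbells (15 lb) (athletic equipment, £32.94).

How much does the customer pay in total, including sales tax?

Dish soap £4.24: everything else → 8.75% → £0.37
Bottle of gin (750 mL) £37.89: beer, wine and spirits, buyer-exempt → 0% → £0.00
Bike helmet £57.25: athletic equipment, buyer-exempt → 0% → £0.00
Six-pack IPA £10.76: beer, wine and spirits, buyer-exempt → 0% → £0.00
Camping tent (2-person) £247.71: athletic equipment, buyer-exempt → 0% → £0.00
Stainless water bottle £30.33: everything else → 8.75% → £2.65
Canned tomatoes £2.94: groceries → 0% → £0.00
Pair of dumbbells (15 lb) £32.94: athletic equipment, buyer-exempt → 0% → £0.00
Subtotal = £424.06; tax = £3.02; total due = £427.08

£427.08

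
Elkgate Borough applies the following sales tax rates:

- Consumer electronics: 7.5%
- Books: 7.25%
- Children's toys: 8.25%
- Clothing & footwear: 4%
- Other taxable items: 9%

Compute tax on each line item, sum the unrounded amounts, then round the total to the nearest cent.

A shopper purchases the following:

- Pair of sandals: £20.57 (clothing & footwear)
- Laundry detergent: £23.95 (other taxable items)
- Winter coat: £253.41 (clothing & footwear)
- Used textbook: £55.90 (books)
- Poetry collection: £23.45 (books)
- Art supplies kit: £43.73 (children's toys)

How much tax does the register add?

Pair of sandals £20.57: clothing & footwear → 4% → £0.8228
Laundry detergent £23.95: other taxable items → 9% → £2.1555
Winter coat £253.41: clothing & footwear → 4% → £10.1364
Used textbook £55.90: books → 7.25% → £4.05275
Poetry collection £23.45: books → 7.25% → £1.700125
Art supplies kit £43.73: children's toys → 8.25% → £3.607725
Unrounded tax sum = £22.4753 → £22.48

£22.48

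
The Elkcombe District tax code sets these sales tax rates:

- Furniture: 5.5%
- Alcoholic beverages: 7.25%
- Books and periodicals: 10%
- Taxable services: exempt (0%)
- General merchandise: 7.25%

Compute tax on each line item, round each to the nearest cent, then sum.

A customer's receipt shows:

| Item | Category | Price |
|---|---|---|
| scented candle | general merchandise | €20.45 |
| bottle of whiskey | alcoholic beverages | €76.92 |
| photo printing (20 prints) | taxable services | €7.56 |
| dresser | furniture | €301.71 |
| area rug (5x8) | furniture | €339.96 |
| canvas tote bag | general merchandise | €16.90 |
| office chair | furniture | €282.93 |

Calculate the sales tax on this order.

Scented candle €20.45: general merchandise → 7.25% → €1.48
Bottle of whiskey €76.92: alcoholic beverages → 7.25% → €5.58
Photo printing (20 prints) €7.56: taxable services → 0% → €0.00
Dresser €301.71: furniture → 5.5% → €16.59
Area rug (5x8) €339.96: furniture → 5.5% → €18.70
Canvas tote bag €16.90: general merchandise → 7.25% → €1.23
Office chair €282.93: furniture → 5.5% → €15.56
Total tax = €1.48 + €5.58 + €16.59 + €18.70 + €1.23 + €15.56 = €59.14

€59.14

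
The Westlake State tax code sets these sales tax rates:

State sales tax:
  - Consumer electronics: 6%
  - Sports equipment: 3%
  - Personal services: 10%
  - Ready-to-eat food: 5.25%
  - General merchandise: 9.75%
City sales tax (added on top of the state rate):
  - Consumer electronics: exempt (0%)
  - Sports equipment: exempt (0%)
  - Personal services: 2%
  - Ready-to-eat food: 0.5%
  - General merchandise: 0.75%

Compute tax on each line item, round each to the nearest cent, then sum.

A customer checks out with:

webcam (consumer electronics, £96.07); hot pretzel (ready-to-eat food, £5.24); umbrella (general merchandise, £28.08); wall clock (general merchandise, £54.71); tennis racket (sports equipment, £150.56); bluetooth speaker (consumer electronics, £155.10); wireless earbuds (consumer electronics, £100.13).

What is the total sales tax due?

£34.59

Webcam £96.07: consumer electronics → 6% + 0% city = 6% → £5.76
Hot pretzel £5.24: ready-to-eat food → 5.25% + 0.5% city = 5.75% → £0.30
Umbrella £28.08: general merchandise → 9.75% + 0.75% city = 10.5% → £2.95
Wall clock £54.71: general merchandise → 9.75% + 0.75% city = 10.5% → £5.74
Tennis racket £150.56: sports equipment → 3% + 0% city = 3% → £4.52
Bluetooth speaker £155.10: consumer electronics → 6% + 0% city = 6% → £9.31
Wireless earbuds £100.13: consumer electronics → 6% + 0% city = 6% → £6.01
Total tax = £5.76 + £0.30 + £2.95 + £5.74 + £4.52 + £9.31 + £6.01 = £34.59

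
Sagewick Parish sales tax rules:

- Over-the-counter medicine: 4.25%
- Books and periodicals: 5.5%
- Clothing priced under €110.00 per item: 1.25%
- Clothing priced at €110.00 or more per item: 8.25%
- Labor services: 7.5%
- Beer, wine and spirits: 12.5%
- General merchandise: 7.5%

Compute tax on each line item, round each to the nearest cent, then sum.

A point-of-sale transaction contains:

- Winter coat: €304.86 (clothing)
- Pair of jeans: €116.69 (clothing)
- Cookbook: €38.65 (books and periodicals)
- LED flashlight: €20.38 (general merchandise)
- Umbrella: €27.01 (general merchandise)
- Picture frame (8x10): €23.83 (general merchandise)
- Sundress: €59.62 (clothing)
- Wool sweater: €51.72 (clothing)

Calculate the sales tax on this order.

Winter coat €304.86: clothing, €110.00 or more → 8.25% → €25.15
Pair of jeans €116.69: clothing, €110.00 or more → 8.25% → €9.63
Cookbook €38.65: books and periodicals → 5.5% → €2.13
LED flashlight €20.38: general merchandise → 7.5% → €1.53
Umbrella €27.01: general merchandise → 7.5% → €2.03
Picture frame (8x10) €23.83: general merchandise → 7.5% → €1.79
Sundress €59.62: clothing, under €110.00 → 1.25% → €0.75
Wool sweater €51.72: clothing, under €110.00 → 1.25% → €0.65
Total tax = €25.15 + €9.63 + €2.13 + €1.53 + €2.03 + €1.79 + €0.75 + €0.65 = €43.66

€43.66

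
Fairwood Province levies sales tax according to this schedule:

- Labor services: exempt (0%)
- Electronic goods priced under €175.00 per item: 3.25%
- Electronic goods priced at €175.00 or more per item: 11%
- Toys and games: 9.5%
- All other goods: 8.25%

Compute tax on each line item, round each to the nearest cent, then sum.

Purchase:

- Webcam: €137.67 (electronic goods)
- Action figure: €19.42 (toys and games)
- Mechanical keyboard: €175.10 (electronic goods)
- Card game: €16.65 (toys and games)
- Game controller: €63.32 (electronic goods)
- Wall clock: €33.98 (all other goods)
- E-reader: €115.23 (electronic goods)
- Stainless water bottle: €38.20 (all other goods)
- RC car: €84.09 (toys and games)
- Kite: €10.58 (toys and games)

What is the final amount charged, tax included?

€742.14

Webcam €137.67: electronic goods, under €175.00 → 3.25% → €4.47
Action figure €19.42: toys and games → 9.5% → €1.84
Mechanical keyboard €175.10: electronic goods, €175.00 or more → 11% → €19.26
Card game €16.65: toys and games → 9.5% → €1.58
Game controller €63.32: electronic goods, under €175.00 → 3.25% → €2.06
Wall clock €33.98: all other goods → 8.25% → €2.80
E-reader €115.23: electronic goods, under €175.00 → 3.25% → €3.74
Stainless water bottle €38.20: all other goods → 8.25% → €3.15
RC car €84.09: toys and games → 9.5% → €7.99
Kite €10.58: toys and games → 9.5% → €1.01
Subtotal = €694.24; tax = €47.90; total due = €742.14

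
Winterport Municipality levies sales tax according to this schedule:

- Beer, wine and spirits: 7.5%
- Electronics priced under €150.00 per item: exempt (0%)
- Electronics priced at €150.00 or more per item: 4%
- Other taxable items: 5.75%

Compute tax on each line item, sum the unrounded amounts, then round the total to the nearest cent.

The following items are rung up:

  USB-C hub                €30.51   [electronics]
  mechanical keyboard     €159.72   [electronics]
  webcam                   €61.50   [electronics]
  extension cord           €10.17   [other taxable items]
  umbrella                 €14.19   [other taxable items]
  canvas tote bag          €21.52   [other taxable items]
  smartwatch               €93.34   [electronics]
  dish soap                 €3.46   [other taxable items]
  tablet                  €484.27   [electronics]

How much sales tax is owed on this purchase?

€28.60

USB-C hub €30.51: electronics, under €150.00 → 0% → €0.00
Mechanical keyboard €159.72: electronics, €150.00 or more → 4% → €6.3888
Webcam €61.50: electronics, under €150.00 → 0% → €0.00
Extension cord €10.17: other taxable items → 5.75% → €0.584775
Umbrella €14.19: other taxable items → 5.75% → €0.815925
Canvas tote bag €21.52: other taxable items → 5.75% → €1.2374
Smartwatch €93.34: electronics, under €150.00 → 0% → €0.00
Dish soap €3.46: other taxable items → 5.75% → €0.19895
Tablet €484.27: electronics, €150.00 or more → 4% → €19.3708
Unrounded tax sum = €28.59665 → €28.60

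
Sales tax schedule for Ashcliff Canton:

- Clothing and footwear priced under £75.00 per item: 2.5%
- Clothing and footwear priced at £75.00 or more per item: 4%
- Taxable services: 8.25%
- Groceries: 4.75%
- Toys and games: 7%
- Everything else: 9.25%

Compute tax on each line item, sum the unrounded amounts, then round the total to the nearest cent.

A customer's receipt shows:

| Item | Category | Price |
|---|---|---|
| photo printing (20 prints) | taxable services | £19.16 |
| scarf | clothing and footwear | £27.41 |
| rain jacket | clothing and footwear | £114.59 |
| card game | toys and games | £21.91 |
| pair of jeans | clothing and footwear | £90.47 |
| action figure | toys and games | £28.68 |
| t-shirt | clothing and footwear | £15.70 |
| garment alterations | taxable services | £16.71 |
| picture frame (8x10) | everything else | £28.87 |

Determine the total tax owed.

Photo printing (20 prints) £19.16: taxable services → 8.25% → £1.5807
Scarf £27.41: clothing and footwear, under £75.00 → 2.5% → £0.68525
Rain jacket £114.59: clothing and footwear, £75.00 or more → 4% → £4.5836
Card game £21.91: toys and games → 7% → £1.5337
Pair of jeans £90.47: clothing and footwear, £75.00 or more → 4% → £3.6188
Action figure £28.68: toys and games → 7% → £2.0076
T-shirt £15.70: clothing and footwear, under £75.00 → 2.5% → £0.3925
Garment alterations £16.71: taxable services → 8.25% → £1.378575
Picture frame (8x10) £28.87: everything else → 9.25% → £2.670475
Unrounded tax sum = £18.4512 → £18.45

£18.45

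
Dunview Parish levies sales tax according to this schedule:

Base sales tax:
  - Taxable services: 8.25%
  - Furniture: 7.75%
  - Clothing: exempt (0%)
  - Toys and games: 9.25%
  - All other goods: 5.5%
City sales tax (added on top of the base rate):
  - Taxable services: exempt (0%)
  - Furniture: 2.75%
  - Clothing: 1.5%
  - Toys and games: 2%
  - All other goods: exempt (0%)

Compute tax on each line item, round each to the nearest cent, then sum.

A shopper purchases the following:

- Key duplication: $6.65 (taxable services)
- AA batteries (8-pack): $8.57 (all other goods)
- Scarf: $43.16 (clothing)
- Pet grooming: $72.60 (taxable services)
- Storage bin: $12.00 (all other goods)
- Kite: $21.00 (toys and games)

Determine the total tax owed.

$10.68

Key duplication $6.65: taxable services → 8.25% + 0% city = 8.25% → $0.55
AA batteries (8-pack) $8.57: all other goods → 5.5% + 0% city = 5.5% → $0.47
Scarf $43.16: clothing → 0% + 1.5% city = 1.5% → $0.65
Pet grooming $72.60: taxable services → 8.25% + 0% city = 8.25% → $5.99
Storage bin $12.00: all other goods → 5.5% + 0% city = 5.5% → $0.66
Kite $21.00: toys and games → 9.25% + 2% city = 11.25% → $2.36
Total tax = $0.55 + $0.47 + $0.65 + $5.99 + $0.66 + $2.36 = $10.68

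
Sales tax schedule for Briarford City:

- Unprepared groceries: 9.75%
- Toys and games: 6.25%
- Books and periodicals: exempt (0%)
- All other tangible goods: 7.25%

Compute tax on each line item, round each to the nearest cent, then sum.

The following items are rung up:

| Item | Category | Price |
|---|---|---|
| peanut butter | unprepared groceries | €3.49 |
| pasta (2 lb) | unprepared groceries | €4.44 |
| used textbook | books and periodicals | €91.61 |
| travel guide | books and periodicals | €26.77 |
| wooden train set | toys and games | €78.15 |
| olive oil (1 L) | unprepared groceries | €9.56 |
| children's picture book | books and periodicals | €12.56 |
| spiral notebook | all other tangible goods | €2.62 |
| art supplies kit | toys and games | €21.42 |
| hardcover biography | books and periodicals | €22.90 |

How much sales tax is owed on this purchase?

€8.11

Peanut butter €3.49: unprepared groceries → 9.75% → €0.34
Pasta (2 lb) €4.44: unprepared groceries → 9.75% → €0.43
Used textbook €91.61: books and periodicals → 0% → €0.00
Travel guide €26.77: books and periodicals → 0% → €0.00
Wooden train set €78.15: toys and games → 6.25% → €4.88
Olive oil (1 L) €9.56: unprepared groceries → 9.75% → €0.93
Children's picture book €12.56: books and periodicals → 0% → €0.00
Spiral notebook €2.62: all other tangible goods → 7.25% → €0.19
Art supplies kit €21.42: toys and games → 6.25% → €1.34
Hardcover biography €22.90: books and periodicals → 0% → €0.00
Total tax = €0.34 + €0.43 + €4.88 + €0.93 + €0.19 + €1.34 = €8.11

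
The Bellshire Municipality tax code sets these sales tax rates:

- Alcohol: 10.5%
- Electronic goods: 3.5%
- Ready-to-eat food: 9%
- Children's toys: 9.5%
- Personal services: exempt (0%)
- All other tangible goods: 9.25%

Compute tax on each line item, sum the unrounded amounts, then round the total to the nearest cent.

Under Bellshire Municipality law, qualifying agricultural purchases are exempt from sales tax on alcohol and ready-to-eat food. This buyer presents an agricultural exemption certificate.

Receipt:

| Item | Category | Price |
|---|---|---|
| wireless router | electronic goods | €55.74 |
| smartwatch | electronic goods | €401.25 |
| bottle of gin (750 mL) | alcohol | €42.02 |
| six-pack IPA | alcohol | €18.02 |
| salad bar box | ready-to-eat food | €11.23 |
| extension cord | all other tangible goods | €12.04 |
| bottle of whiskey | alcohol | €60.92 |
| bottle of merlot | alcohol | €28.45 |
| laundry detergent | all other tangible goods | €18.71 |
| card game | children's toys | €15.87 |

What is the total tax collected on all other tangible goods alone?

€2.84

Extension cord €12.04: all other tangible goods → 9.25% → €1.1137
Laundry detergent €18.71: all other tangible goods → 9.25% → €1.730675
Tax on all other tangible goods: unrounded sum = €2.844375 → €2.84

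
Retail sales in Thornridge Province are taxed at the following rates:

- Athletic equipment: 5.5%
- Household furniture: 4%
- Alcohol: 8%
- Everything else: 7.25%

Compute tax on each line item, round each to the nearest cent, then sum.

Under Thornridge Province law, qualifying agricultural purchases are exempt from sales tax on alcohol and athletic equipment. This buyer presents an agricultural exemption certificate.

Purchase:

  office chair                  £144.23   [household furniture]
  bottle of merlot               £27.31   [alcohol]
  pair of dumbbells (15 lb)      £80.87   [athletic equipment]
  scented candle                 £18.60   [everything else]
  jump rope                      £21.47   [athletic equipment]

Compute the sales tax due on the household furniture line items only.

Office chair £144.23: household furniture → 4% → £5.77
Tax on household furniture = £5.77

£5.77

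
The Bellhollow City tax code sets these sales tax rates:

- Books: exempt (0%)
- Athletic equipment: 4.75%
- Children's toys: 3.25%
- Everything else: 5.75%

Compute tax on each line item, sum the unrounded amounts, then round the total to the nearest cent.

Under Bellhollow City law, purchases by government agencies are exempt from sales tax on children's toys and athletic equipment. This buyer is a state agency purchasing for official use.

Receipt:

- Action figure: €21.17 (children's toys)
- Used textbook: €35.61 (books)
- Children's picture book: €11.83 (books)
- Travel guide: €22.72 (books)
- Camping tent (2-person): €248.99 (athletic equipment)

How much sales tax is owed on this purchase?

Action figure €21.17: children's toys, buyer-exempt → 0% → €0.00
Used textbook €35.61: books → 0% → €0.00
Children's picture book €11.83: books → 0% → €0.00
Travel guide €22.72: books → 0% → €0.00
Camping tent (2-person) €248.99: athletic equipment, buyer-exempt → 0% → €0.00
Unrounded tax sum = €0.00 → €0.00

€0.00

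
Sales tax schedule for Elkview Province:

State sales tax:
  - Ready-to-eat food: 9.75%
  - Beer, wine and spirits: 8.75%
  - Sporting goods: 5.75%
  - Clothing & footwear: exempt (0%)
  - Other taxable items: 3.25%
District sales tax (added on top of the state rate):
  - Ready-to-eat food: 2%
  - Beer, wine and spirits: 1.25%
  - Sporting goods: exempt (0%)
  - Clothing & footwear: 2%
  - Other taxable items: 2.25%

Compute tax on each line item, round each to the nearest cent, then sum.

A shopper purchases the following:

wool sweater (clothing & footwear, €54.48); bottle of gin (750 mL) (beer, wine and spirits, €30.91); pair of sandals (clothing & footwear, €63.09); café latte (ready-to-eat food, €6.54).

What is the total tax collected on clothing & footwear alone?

€2.35

Wool sweater €54.48: clothing & footwear → 0% + 2% district = 2% → €1.09
Pair of sandals €63.09: clothing & footwear → 0% + 2% district = 2% → €1.26
Tax on clothing & footwear = €1.09 + €1.26 = €2.35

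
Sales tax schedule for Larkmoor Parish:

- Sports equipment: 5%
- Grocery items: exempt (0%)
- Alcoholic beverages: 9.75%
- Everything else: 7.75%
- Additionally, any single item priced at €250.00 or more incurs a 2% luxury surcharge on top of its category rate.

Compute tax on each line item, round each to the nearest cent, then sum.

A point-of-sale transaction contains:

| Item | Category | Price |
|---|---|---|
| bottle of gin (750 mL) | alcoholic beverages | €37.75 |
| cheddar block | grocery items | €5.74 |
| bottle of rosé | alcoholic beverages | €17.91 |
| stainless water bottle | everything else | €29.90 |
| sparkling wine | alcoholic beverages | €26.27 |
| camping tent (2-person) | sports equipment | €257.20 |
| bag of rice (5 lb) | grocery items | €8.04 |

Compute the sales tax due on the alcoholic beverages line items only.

Bottle of gin (750 mL) €37.75: alcoholic beverages → 9.75% → €3.68
Bottle of rosé €17.91: alcoholic beverages → 9.75% → €1.75
Sparkling wine €26.27: alcoholic beverages → 9.75% → €2.56
Tax on alcoholic beverages = €3.68 + €1.75 + €2.56 = €7.99

€7.99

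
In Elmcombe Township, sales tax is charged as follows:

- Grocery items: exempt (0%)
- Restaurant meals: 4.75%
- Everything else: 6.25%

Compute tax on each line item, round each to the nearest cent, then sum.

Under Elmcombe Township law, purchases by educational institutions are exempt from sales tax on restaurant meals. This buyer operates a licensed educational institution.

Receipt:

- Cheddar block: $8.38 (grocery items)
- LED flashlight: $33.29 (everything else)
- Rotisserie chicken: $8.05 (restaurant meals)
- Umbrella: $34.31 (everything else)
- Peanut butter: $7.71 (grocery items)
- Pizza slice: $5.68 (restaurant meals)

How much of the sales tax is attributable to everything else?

$4.22

LED flashlight $33.29: everything else → 6.25% → $2.08
Umbrella $34.31: everything else → 6.25% → $2.14
Tax on everything else = $2.08 + $2.14 = $4.22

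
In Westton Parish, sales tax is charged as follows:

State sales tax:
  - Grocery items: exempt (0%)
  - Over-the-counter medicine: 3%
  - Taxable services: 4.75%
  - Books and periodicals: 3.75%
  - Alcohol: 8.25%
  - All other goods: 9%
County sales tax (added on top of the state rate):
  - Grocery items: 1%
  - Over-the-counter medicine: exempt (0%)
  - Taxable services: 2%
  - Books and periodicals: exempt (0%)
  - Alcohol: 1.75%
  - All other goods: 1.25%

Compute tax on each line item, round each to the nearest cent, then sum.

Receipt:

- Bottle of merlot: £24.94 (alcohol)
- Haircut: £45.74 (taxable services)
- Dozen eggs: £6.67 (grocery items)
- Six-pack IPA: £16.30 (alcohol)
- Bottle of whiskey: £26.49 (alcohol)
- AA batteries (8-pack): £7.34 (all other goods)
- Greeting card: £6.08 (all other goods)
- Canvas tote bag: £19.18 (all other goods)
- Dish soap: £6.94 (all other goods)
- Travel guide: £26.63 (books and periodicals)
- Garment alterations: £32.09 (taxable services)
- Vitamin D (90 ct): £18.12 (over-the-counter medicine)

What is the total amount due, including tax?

Bottle of merlot £24.94: alcohol → 8.25% + 1.75% county = 10% → £2.49
Haircut £45.74: taxable services → 4.75% + 2% county = 6.75% → £3.09
Dozen eggs £6.67: grocery items → 0% + 1% county = 1% → £0.07
Six-pack IPA £16.30: alcohol → 8.25% + 1.75% county = 10% → £1.63
Bottle of whiskey £26.49: alcohol → 8.25% + 1.75% county = 10% → £2.65
AA batteries (8-pack) £7.34: all other goods → 9% + 1.25% county = 10.25% → £0.75
Greeting card £6.08: all other goods → 9% + 1.25% county = 10.25% → £0.62
Canvas tote bag £19.18: all other goods → 9% + 1.25% county = 10.25% → £1.97
Dish soap £6.94: all other goods → 9% + 1.25% county = 10.25% → £0.71
Travel guide £26.63: books and periodicals → 3.75% + 0% county = 3.75% → £1.00
Garment alterations £32.09: taxable services → 4.75% + 2% county = 6.75% → £2.17
Vitamin D (90 ct) £18.12: over-the-counter medicine → 3% + 0% county = 3% → £0.54
Subtotal = £236.52; tax = £17.69; total due = £254.21

£254.21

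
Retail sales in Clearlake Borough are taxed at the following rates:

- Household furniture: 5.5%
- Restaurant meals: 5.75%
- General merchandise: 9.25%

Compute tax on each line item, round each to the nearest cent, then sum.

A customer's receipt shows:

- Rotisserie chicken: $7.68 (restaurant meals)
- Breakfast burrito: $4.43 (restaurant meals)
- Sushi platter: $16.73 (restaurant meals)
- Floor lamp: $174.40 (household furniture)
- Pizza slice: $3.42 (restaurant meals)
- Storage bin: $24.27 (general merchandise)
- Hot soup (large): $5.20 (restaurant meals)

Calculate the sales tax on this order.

$13.98

Rotisserie chicken $7.68: restaurant meals → 5.75% → $0.44
Breakfast burrito $4.43: restaurant meals → 5.75% → $0.25
Sushi platter $16.73: restaurant meals → 5.75% → $0.96
Floor lamp $174.40: household furniture → 5.5% → $9.59
Pizza slice $3.42: restaurant meals → 5.75% → $0.20
Storage bin $24.27: general merchandise → 9.25% → $2.24
Hot soup (large) $5.20: restaurant meals → 5.75% → $0.30
Total tax = $0.44 + $0.25 + $0.96 + $9.59 + $0.20 + $2.24 + $0.30 = $13.98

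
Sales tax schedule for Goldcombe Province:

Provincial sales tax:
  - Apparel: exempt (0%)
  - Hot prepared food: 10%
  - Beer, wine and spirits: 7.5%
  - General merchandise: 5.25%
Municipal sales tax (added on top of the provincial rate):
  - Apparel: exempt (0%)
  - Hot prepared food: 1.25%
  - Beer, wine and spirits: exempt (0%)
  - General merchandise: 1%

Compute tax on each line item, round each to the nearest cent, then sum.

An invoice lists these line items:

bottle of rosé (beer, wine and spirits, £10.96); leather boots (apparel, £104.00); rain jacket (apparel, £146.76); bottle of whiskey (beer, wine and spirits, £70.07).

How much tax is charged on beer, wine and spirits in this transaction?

Bottle of rosé £10.96: beer, wine and spirits → 7.5% + 0% municipal = 7.5% → £0.82
Bottle of whiskey £70.07: beer, wine and spirits → 7.5% + 0% municipal = 7.5% → £5.26
Tax on beer, wine and spirits = £0.82 + £5.26 = £6.08

£6.08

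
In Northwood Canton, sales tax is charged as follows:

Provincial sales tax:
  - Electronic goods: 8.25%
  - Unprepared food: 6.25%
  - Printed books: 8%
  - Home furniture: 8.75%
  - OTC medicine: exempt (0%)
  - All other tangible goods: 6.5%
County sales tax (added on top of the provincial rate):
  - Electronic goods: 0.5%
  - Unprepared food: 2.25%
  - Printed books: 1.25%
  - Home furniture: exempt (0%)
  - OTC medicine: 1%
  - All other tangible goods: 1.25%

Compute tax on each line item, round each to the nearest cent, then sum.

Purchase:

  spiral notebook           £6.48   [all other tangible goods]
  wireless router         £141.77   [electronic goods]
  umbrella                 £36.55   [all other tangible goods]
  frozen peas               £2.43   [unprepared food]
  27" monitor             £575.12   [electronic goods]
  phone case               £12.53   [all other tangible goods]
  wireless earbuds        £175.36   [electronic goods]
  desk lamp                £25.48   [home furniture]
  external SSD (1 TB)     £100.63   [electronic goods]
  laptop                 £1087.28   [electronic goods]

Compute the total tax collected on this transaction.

£188.75

Spiral notebook £6.48: all other tangible goods → 6.5% + 1.25% county = 7.75% → £0.50
Wireless router £141.77: electronic goods → 8.25% + 0.5% county = 8.75% → £12.40
Umbrella £36.55: all other tangible goods → 6.5% + 1.25% county = 7.75% → £2.83
Frozen peas £2.43: unprepared food → 6.25% + 2.25% county = 8.5% → £0.21
27" monitor £575.12: electronic goods → 8.25% + 0.5% county = 8.75% → £50.32
Phone case £12.53: all other tangible goods → 6.5% + 1.25% county = 7.75% → £0.97
Wireless earbuds £175.36: electronic goods → 8.25% + 0.5% county = 8.75% → £15.34
Desk lamp £25.48: home furniture → 8.75% + 0% county = 8.75% → £2.23
External SSD (1 TB) £100.63: electronic goods → 8.25% + 0.5% county = 8.75% → £8.81
Laptop £1087.28: electronic goods → 8.25% + 0.5% county = 8.75% → £95.14
Total tax = £0.50 + £12.40 + £2.83 + £0.21 + £50.32 + £0.97 + £15.34 + £2.23 + £8.81 + £95.14 = £188.75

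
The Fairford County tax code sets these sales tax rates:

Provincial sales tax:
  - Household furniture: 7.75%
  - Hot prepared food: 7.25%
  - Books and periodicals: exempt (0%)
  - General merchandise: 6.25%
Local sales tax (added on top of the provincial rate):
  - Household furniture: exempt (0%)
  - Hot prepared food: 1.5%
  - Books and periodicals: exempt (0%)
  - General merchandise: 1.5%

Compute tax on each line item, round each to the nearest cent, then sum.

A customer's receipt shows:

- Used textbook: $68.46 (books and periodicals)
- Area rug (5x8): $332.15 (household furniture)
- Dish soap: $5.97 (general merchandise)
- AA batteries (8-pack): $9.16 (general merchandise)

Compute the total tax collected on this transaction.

Used textbook $68.46: books and periodicals → 0% + 0% local = 0% → $0.00
Area rug (5x8) $332.15: household furniture → 7.75% + 0% local = 7.75% → $25.74
Dish soap $5.97: general merchandise → 6.25% + 1.5% local = 7.75% → $0.46
AA batteries (8-pack) $9.16: general merchandise → 6.25% + 1.5% local = 7.75% → $0.71
Total tax = $25.74 + $0.46 + $0.71 = $26.91

$26.91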